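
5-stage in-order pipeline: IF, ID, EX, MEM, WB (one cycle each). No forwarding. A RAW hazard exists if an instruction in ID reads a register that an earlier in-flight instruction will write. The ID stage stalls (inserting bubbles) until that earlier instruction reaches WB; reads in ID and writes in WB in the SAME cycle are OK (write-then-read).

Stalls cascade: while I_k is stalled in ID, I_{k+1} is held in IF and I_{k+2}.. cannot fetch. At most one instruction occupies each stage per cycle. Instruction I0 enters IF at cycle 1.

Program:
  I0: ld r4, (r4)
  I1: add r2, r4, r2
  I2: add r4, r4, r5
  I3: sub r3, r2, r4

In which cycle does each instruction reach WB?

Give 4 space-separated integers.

Answer: 5 8 9 12

Derivation:
I0 ld r4 <- r4: IF@1 ID@2 stall=0 (-) EX@3 MEM@4 WB@5
I1 add r2 <- r4,r2: IF@2 ID@3 stall=2 (RAW on I0.r4 (WB@5)) EX@6 MEM@7 WB@8
I2 add r4 <- r4,r5: IF@3 ID@6 stall=0 (-) EX@7 MEM@8 WB@9
I3 sub r3 <- r2,r4: IF@6 ID@7 stall=2 (RAW on I2.r4 (WB@9)) EX@10 MEM@11 WB@12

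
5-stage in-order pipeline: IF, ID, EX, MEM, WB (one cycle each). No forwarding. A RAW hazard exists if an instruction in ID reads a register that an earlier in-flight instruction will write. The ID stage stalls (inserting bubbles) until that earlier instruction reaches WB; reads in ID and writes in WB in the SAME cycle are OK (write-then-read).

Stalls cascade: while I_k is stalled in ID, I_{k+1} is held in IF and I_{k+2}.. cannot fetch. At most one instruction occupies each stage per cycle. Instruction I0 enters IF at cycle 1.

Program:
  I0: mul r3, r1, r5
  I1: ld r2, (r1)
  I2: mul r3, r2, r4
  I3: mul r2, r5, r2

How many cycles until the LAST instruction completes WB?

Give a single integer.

Answer: 10

Derivation:
I0 mul r3 <- r1,r5: IF@1 ID@2 stall=0 (-) EX@3 MEM@4 WB@5
I1 ld r2 <- r1: IF@2 ID@3 stall=0 (-) EX@4 MEM@5 WB@6
I2 mul r3 <- r2,r4: IF@3 ID@4 stall=2 (RAW on I1.r2 (WB@6)) EX@7 MEM@8 WB@9
I3 mul r2 <- r5,r2: IF@4 ID@7 stall=0 (-) EX@8 MEM@9 WB@10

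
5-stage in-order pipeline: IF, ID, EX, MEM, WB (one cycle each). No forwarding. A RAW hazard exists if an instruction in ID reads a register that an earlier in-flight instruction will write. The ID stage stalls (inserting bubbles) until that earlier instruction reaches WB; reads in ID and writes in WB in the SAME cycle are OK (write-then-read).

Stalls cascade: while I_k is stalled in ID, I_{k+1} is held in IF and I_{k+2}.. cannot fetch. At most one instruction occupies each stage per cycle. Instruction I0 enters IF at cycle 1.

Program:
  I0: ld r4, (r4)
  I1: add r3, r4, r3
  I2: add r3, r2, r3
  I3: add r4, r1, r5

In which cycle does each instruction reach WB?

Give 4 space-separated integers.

I0 ld r4 <- r4: IF@1 ID@2 stall=0 (-) EX@3 MEM@4 WB@5
I1 add r3 <- r4,r3: IF@2 ID@3 stall=2 (RAW on I0.r4 (WB@5)) EX@6 MEM@7 WB@8
I2 add r3 <- r2,r3: IF@3 ID@6 stall=2 (RAW on I1.r3 (WB@8)) EX@9 MEM@10 WB@11
I3 add r4 <- r1,r5: IF@6 ID@9 stall=0 (-) EX@10 MEM@11 WB@12

Answer: 5 8 11 12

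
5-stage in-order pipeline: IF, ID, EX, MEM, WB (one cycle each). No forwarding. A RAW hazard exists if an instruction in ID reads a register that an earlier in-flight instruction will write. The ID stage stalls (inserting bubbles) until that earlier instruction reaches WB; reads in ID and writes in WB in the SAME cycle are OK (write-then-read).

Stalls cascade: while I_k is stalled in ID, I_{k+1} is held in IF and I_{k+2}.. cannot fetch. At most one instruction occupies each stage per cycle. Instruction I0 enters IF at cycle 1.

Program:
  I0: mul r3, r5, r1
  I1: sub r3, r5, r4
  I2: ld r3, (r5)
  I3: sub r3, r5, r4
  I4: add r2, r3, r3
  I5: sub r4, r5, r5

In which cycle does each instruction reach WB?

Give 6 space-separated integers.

I0 mul r3 <- r5,r1: IF@1 ID@2 stall=0 (-) EX@3 MEM@4 WB@5
I1 sub r3 <- r5,r4: IF@2 ID@3 stall=0 (-) EX@4 MEM@5 WB@6
I2 ld r3 <- r5: IF@3 ID@4 stall=0 (-) EX@5 MEM@6 WB@7
I3 sub r3 <- r5,r4: IF@4 ID@5 stall=0 (-) EX@6 MEM@7 WB@8
I4 add r2 <- r3,r3: IF@5 ID@6 stall=2 (RAW on I3.r3 (WB@8)) EX@9 MEM@10 WB@11
I5 sub r4 <- r5,r5: IF@6 ID@9 stall=0 (-) EX@10 MEM@11 WB@12

Answer: 5 6 7 8 11 12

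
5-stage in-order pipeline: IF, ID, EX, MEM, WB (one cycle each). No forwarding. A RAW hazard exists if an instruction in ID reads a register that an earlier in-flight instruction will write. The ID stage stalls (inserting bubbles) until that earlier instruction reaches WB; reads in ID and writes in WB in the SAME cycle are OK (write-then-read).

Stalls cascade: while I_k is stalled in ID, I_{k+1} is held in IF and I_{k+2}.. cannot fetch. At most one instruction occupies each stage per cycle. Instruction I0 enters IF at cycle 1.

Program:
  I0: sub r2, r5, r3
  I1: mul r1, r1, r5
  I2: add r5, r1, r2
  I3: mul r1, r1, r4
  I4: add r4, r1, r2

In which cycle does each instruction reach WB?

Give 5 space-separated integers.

I0 sub r2 <- r5,r3: IF@1 ID@2 stall=0 (-) EX@3 MEM@4 WB@5
I1 mul r1 <- r1,r5: IF@2 ID@3 stall=0 (-) EX@4 MEM@5 WB@6
I2 add r5 <- r1,r2: IF@3 ID@4 stall=2 (RAW on I1.r1 (WB@6)) EX@7 MEM@8 WB@9
I3 mul r1 <- r1,r4: IF@4 ID@7 stall=0 (-) EX@8 MEM@9 WB@10
I4 add r4 <- r1,r2: IF@7 ID@8 stall=2 (RAW on I3.r1 (WB@10)) EX@11 MEM@12 WB@13

Answer: 5 6 9 10 13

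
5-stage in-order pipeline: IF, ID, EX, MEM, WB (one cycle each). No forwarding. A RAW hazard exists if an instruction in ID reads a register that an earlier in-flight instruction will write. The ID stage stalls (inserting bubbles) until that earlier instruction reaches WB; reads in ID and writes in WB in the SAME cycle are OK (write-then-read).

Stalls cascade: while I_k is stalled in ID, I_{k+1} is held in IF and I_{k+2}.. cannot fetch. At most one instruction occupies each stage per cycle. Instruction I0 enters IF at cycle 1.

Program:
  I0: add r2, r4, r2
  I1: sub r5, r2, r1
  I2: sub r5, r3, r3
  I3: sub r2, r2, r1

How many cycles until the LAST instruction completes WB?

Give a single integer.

I0 add r2 <- r4,r2: IF@1 ID@2 stall=0 (-) EX@3 MEM@4 WB@5
I1 sub r5 <- r2,r1: IF@2 ID@3 stall=2 (RAW on I0.r2 (WB@5)) EX@6 MEM@7 WB@8
I2 sub r5 <- r3,r3: IF@3 ID@6 stall=0 (-) EX@7 MEM@8 WB@9
I3 sub r2 <- r2,r1: IF@6 ID@7 stall=0 (-) EX@8 MEM@9 WB@10

Answer: 10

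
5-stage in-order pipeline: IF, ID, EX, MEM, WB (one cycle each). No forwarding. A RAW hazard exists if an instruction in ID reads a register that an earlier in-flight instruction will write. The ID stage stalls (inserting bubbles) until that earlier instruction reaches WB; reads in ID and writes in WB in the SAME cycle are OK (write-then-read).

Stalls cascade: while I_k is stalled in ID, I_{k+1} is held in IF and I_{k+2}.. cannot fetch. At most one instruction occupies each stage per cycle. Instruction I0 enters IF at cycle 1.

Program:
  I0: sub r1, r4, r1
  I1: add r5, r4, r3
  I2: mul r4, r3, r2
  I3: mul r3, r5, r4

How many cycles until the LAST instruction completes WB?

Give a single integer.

I0 sub r1 <- r4,r1: IF@1 ID@2 stall=0 (-) EX@3 MEM@4 WB@5
I1 add r5 <- r4,r3: IF@2 ID@3 stall=0 (-) EX@4 MEM@5 WB@6
I2 mul r4 <- r3,r2: IF@3 ID@4 stall=0 (-) EX@5 MEM@6 WB@7
I3 mul r3 <- r5,r4: IF@4 ID@5 stall=2 (RAW on I2.r4 (WB@7)) EX@8 MEM@9 WB@10

Answer: 10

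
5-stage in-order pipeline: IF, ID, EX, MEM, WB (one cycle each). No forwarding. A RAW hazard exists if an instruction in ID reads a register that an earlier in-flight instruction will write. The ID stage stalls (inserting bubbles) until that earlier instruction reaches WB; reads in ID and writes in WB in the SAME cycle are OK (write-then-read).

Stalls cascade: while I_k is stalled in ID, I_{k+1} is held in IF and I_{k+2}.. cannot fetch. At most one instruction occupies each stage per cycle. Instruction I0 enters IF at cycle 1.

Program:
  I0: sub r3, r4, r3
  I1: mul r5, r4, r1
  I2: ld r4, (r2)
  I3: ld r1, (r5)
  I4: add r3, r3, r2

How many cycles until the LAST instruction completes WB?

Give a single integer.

Answer: 10

Derivation:
I0 sub r3 <- r4,r3: IF@1 ID@2 stall=0 (-) EX@3 MEM@4 WB@5
I1 mul r5 <- r4,r1: IF@2 ID@3 stall=0 (-) EX@4 MEM@5 WB@6
I2 ld r4 <- r2: IF@3 ID@4 stall=0 (-) EX@5 MEM@6 WB@7
I3 ld r1 <- r5: IF@4 ID@5 stall=1 (RAW on I1.r5 (WB@6)) EX@7 MEM@8 WB@9
I4 add r3 <- r3,r2: IF@5 ID@7 stall=0 (-) EX@8 MEM@9 WB@10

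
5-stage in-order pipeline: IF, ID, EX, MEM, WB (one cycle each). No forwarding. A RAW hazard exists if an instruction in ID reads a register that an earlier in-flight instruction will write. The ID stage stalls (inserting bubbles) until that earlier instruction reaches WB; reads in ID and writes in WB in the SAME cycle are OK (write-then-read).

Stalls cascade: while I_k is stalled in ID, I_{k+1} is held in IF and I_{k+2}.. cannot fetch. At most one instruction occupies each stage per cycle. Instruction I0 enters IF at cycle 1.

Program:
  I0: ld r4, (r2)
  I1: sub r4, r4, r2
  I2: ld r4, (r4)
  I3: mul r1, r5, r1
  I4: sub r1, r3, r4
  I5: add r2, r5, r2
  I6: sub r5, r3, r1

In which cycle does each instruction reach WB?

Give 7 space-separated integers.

I0 ld r4 <- r2: IF@1 ID@2 stall=0 (-) EX@3 MEM@4 WB@5
I1 sub r4 <- r4,r2: IF@2 ID@3 stall=2 (RAW on I0.r4 (WB@5)) EX@6 MEM@7 WB@8
I2 ld r4 <- r4: IF@3 ID@6 stall=2 (RAW on I1.r4 (WB@8)) EX@9 MEM@10 WB@11
I3 mul r1 <- r5,r1: IF@6 ID@9 stall=0 (-) EX@10 MEM@11 WB@12
I4 sub r1 <- r3,r4: IF@9 ID@10 stall=1 (RAW on I2.r4 (WB@11)) EX@12 MEM@13 WB@14
I5 add r2 <- r5,r2: IF@10 ID@12 stall=0 (-) EX@13 MEM@14 WB@15
I6 sub r5 <- r3,r1: IF@12 ID@13 stall=1 (RAW on I4.r1 (WB@14)) EX@15 MEM@16 WB@17

Answer: 5 8 11 12 14 15 17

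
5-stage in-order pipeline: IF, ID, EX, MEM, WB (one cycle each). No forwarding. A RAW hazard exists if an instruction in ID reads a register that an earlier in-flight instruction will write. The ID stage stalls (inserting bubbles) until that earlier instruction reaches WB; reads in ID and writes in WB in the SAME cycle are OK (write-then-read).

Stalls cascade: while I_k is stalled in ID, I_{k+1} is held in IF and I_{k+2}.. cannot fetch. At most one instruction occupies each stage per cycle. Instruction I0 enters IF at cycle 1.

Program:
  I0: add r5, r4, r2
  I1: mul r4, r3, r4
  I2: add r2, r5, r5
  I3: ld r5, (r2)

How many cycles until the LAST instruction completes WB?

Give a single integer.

I0 add r5 <- r4,r2: IF@1 ID@2 stall=0 (-) EX@3 MEM@4 WB@5
I1 mul r4 <- r3,r4: IF@2 ID@3 stall=0 (-) EX@4 MEM@5 WB@6
I2 add r2 <- r5,r5: IF@3 ID@4 stall=1 (RAW on I0.r5 (WB@5)) EX@6 MEM@7 WB@8
I3 ld r5 <- r2: IF@4 ID@6 stall=2 (RAW on I2.r2 (WB@8)) EX@9 MEM@10 WB@11

Answer: 11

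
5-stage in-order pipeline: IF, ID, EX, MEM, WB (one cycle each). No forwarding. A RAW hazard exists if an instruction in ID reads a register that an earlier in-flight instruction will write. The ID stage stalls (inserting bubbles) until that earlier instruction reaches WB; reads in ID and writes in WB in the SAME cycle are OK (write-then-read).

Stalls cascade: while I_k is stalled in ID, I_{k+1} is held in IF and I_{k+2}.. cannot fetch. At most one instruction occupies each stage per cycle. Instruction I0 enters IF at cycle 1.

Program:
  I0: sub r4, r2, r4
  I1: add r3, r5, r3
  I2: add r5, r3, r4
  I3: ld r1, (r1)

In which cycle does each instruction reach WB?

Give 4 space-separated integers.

I0 sub r4 <- r2,r4: IF@1 ID@2 stall=0 (-) EX@3 MEM@4 WB@5
I1 add r3 <- r5,r3: IF@2 ID@3 stall=0 (-) EX@4 MEM@5 WB@6
I2 add r5 <- r3,r4: IF@3 ID@4 stall=2 (RAW on I1.r3 (WB@6)) EX@7 MEM@8 WB@9
I3 ld r1 <- r1: IF@4 ID@7 stall=0 (-) EX@8 MEM@9 WB@10

Answer: 5 6 9 10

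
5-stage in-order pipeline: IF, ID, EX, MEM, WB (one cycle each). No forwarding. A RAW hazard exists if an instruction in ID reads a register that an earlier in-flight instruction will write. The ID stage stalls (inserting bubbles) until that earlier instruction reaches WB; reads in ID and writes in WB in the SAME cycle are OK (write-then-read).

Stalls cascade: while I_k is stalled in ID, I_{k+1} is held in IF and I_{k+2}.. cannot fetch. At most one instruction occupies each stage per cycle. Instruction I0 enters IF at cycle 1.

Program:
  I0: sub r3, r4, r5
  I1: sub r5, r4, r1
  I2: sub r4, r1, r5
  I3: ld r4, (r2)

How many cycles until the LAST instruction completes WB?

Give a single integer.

I0 sub r3 <- r4,r5: IF@1 ID@2 stall=0 (-) EX@3 MEM@4 WB@5
I1 sub r5 <- r4,r1: IF@2 ID@3 stall=0 (-) EX@4 MEM@5 WB@6
I2 sub r4 <- r1,r5: IF@3 ID@4 stall=2 (RAW on I1.r5 (WB@6)) EX@7 MEM@8 WB@9
I3 ld r4 <- r2: IF@4 ID@7 stall=0 (-) EX@8 MEM@9 WB@10

Answer: 10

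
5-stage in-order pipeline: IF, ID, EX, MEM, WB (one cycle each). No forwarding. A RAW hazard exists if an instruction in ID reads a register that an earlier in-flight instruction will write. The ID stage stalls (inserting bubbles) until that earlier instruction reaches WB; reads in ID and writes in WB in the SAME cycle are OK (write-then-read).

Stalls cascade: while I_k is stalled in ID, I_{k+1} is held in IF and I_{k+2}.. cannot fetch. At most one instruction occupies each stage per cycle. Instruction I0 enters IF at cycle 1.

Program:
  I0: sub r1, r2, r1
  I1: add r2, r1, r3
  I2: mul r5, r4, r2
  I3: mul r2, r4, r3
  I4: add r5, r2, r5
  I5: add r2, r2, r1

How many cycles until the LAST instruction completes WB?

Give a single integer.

I0 sub r1 <- r2,r1: IF@1 ID@2 stall=0 (-) EX@3 MEM@4 WB@5
I1 add r2 <- r1,r3: IF@2 ID@3 stall=2 (RAW on I0.r1 (WB@5)) EX@6 MEM@7 WB@8
I2 mul r5 <- r4,r2: IF@3 ID@6 stall=2 (RAW on I1.r2 (WB@8)) EX@9 MEM@10 WB@11
I3 mul r2 <- r4,r3: IF@6 ID@9 stall=0 (-) EX@10 MEM@11 WB@12
I4 add r5 <- r2,r5: IF@9 ID@10 stall=2 (RAW on I3.r2 (WB@12)) EX@13 MEM@14 WB@15
I5 add r2 <- r2,r1: IF@10 ID@13 stall=0 (-) EX@14 MEM@15 WB@16

Answer: 16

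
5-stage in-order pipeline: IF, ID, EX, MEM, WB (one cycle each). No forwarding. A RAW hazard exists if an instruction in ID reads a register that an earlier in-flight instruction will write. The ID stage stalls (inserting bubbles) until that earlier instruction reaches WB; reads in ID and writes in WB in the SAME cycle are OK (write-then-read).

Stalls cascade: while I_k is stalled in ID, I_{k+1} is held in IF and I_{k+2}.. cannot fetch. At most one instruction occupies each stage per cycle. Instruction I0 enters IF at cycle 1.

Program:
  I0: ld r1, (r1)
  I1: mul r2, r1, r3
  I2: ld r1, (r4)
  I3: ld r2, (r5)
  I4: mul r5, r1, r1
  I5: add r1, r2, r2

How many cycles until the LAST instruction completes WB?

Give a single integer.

Answer: 13

Derivation:
I0 ld r1 <- r1: IF@1 ID@2 stall=0 (-) EX@3 MEM@4 WB@5
I1 mul r2 <- r1,r3: IF@2 ID@3 stall=2 (RAW on I0.r1 (WB@5)) EX@6 MEM@7 WB@8
I2 ld r1 <- r4: IF@3 ID@6 stall=0 (-) EX@7 MEM@8 WB@9
I3 ld r2 <- r5: IF@6 ID@7 stall=0 (-) EX@8 MEM@9 WB@10
I4 mul r5 <- r1,r1: IF@7 ID@8 stall=1 (RAW on I2.r1 (WB@9)) EX@10 MEM@11 WB@12
I5 add r1 <- r2,r2: IF@8 ID@10 stall=0 (-) EX@11 MEM@12 WB@13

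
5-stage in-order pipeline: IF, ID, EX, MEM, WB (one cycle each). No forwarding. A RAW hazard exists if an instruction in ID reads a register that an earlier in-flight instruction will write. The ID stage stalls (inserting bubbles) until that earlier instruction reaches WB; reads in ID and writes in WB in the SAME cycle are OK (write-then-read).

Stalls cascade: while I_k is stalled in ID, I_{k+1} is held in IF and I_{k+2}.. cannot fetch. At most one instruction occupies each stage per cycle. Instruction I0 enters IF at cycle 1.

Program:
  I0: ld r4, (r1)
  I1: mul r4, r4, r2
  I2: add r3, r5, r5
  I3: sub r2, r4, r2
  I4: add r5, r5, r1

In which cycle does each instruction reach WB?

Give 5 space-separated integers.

I0 ld r4 <- r1: IF@1 ID@2 stall=0 (-) EX@3 MEM@4 WB@5
I1 mul r4 <- r4,r2: IF@2 ID@3 stall=2 (RAW on I0.r4 (WB@5)) EX@6 MEM@7 WB@8
I2 add r3 <- r5,r5: IF@3 ID@6 stall=0 (-) EX@7 MEM@8 WB@9
I3 sub r2 <- r4,r2: IF@6 ID@7 stall=1 (RAW on I1.r4 (WB@8)) EX@9 MEM@10 WB@11
I4 add r5 <- r5,r1: IF@7 ID@9 stall=0 (-) EX@10 MEM@11 WB@12

Answer: 5 8 9 11 12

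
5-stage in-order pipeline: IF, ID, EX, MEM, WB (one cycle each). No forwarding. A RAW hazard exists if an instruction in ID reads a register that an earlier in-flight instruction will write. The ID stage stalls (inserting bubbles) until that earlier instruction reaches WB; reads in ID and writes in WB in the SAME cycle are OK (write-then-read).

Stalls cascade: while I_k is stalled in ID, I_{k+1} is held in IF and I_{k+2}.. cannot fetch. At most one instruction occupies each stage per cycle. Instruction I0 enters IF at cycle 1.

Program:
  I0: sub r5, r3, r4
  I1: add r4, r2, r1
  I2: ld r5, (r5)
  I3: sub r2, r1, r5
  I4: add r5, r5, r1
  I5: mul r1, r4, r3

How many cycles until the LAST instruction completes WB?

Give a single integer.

I0 sub r5 <- r3,r4: IF@1 ID@2 stall=0 (-) EX@3 MEM@4 WB@5
I1 add r4 <- r2,r1: IF@2 ID@3 stall=0 (-) EX@4 MEM@5 WB@6
I2 ld r5 <- r5: IF@3 ID@4 stall=1 (RAW on I0.r5 (WB@5)) EX@6 MEM@7 WB@8
I3 sub r2 <- r1,r5: IF@4 ID@6 stall=2 (RAW on I2.r5 (WB@8)) EX@9 MEM@10 WB@11
I4 add r5 <- r5,r1: IF@6 ID@9 stall=0 (-) EX@10 MEM@11 WB@12
I5 mul r1 <- r4,r3: IF@9 ID@10 stall=0 (-) EX@11 MEM@12 WB@13

Answer: 13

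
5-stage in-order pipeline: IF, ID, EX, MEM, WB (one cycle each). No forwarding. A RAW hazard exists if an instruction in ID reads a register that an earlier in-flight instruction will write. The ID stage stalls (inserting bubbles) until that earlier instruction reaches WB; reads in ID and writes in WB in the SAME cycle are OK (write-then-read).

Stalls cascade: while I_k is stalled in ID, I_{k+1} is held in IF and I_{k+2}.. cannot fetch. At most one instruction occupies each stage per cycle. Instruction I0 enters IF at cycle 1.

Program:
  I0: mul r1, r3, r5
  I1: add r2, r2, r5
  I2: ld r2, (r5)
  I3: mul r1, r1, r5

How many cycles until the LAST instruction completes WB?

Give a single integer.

Answer: 8

Derivation:
I0 mul r1 <- r3,r5: IF@1 ID@2 stall=0 (-) EX@3 MEM@4 WB@5
I1 add r2 <- r2,r5: IF@2 ID@3 stall=0 (-) EX@4 MEM@5 WB@6
I2 ld r2 <- r5: IF@3 ID@4 stall=0 (-) EX@5 MEM@6 WB@7
I3 mul r1 <- r1,r5: IF@4 ID@5 stall=0 (-) EX@6 MEM@7 WB@8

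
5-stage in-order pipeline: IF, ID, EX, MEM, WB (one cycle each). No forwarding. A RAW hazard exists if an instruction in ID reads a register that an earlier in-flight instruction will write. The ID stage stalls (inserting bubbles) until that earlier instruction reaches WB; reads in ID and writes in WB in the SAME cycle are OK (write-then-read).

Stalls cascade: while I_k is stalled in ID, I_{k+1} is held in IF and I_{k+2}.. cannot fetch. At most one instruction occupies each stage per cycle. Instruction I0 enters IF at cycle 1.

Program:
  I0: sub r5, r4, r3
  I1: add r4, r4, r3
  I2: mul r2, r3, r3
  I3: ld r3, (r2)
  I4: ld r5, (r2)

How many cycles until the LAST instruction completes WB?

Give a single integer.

I0 sub r5 <- r4,r3: IF@1 ID@2 stall=0 (-) EX@3 MEM@4 WB@5
I1 add r4 <- r4,r3: IF@2 ID@3 stall=0 (-) EX@4 MEM@5 WB@6
I2 mul r2 <- r3,r3: IF@3 ID@4 stall=0 (-) EX@5 MEM@6 WB@7
I3 ld r3 <- r2: IF@4 ID@5 stall=2 (RAW on I2.r2 (WB@7)) EX@8 MEM@9 WB@10
I4 ld r5 <- r2: IF@5 ID@8 stall=0 (-) EX@9 MEM@10 WB@11

Answer: 11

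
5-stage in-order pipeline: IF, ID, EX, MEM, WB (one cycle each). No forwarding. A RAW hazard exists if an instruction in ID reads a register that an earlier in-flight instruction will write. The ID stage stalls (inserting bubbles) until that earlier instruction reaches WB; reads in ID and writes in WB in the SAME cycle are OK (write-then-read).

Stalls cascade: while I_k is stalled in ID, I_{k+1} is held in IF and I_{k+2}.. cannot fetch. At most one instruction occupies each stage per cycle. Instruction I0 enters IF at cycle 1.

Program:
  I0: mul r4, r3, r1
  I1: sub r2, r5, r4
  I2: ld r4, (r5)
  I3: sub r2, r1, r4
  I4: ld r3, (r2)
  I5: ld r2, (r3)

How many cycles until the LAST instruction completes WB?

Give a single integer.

Answer: 18

Derivation:
I0 mul r4 <- r3,r1: IF@1 ID@2 stall=0 (-) EX@3 MEM@4 WB@5
I1 sub r2 <- r5,r4: IF@2 ID@3 stall=2 (RAW on I0.r4 (WB@5)) EX@6 MEM@7 WB@8
I2 ld r4 <- r5: IF@3 ID@6 stall=0 (-) EX@7 MEM@8 WB@9
I3 sub r2 <- r1,r4: IF@6 ID@7 stall=2 (RAW on I2.r4 (WB@9)) EX@10 MEM@11 WB@12
I4 ld r3 <- r2: IF@7 ID@10 stall=2 (RAW on I3.r2 (WB@12)) EX@13 MEM@14 WB@15
I5 ld r2 <- r3: IF@10 ID@13 stall=2 (RAW on I4.r3 (WB@15)) EX@16 MEM@17 WB@18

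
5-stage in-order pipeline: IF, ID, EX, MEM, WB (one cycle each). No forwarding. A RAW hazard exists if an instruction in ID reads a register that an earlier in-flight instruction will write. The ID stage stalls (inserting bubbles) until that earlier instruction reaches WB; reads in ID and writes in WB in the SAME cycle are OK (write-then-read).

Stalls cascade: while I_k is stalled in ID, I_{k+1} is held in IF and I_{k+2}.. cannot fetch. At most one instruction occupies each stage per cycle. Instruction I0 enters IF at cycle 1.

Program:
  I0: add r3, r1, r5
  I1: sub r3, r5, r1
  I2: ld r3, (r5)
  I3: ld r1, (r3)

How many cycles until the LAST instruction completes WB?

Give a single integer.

Answer: 10

Derivation:
I0 add r3 <- r1,r5: IF@1 ID@2 stall=0 (-) EX@3 MEM@4 WB@5
I1 sub r3 <- r5,r1: IF@2 ID@3 stall=0 (-) EX@4 MEM@5 WB@6
I2 ld r3 <- r5: IF@3 ID@4 stall=0 (-) EX@5 MEM@6 WB@7
I3 ld r1 <- r3: IF@4 ID@5 stall=2 (RAW on I2.r3 (WB@7)) EX@8 MEM@9 WB@10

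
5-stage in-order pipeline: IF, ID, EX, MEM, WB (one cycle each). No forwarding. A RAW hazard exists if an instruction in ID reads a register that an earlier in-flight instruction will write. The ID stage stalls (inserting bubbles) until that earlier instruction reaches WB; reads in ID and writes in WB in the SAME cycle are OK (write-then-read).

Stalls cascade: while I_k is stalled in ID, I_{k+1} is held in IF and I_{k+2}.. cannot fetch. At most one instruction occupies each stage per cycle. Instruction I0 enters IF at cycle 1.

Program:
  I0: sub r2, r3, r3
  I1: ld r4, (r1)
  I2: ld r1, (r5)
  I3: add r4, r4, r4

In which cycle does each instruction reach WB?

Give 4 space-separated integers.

I0 sub r2 <- r3,r3: IF@1 ID@2 stall=0 (-) EX@3 MEM@4 WB@5
I1 ld r4 <- r1: IF@2 ID@3 stall=0 (-) EX@4 MEM@5 WB@6
I2 ld r1 <- r5: IF@3 ID@4 stall=0 (-) EX@5 MEM@6 WB@7
I3 add r4 <- r4,r4: IF@4 ID@5 stall=1 (RAW on I1.r4 (WB@6)) EX@7 MEM@8 WB@9

Answer: 5 6 7 9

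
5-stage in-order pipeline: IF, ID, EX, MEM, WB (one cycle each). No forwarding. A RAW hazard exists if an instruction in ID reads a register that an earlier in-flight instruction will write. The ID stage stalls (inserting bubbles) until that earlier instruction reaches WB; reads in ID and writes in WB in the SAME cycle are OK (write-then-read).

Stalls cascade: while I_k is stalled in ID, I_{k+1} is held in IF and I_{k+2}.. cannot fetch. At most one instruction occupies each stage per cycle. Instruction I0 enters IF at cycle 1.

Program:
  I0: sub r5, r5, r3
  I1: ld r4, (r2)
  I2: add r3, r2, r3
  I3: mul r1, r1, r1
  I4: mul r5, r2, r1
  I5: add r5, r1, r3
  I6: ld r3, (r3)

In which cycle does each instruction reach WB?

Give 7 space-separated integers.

Answer: 5 6 7 8 11 12 13

Derivation:
I0 sub r5 <- r5,r3: IF@1 ID@2 stall=0 (-) EX@3 MEM@4 WB@5
I1 ld r4 <- r2: IF@2 ID@3 stall=0 (-) EX@4 MEM@5 WB@6
I2 add r3 <- r2,r3: IF@3 ID@4 stall=0 (-) EX@5 MEM@6 WB@7
I3 mul r1 <- r1,r1: IF@4 ID@5 stall=0 (-) EX@6 MEM@7 WB@8
I4 mul r5 <- r2,r1: IF@5 ID@6 stall=2 (RAW on I3.r1 (WB@8)) EX@9 MEM@10 WB@11
I5 add r5 <- r1,r3: IF@6 ID@9 stall=0 (-) EX@10 MEM@11 WB@12
I6 ld r3 <- r3: IF@9 ID@10 stall=0 (-) EX@11 MEM@12 WB@13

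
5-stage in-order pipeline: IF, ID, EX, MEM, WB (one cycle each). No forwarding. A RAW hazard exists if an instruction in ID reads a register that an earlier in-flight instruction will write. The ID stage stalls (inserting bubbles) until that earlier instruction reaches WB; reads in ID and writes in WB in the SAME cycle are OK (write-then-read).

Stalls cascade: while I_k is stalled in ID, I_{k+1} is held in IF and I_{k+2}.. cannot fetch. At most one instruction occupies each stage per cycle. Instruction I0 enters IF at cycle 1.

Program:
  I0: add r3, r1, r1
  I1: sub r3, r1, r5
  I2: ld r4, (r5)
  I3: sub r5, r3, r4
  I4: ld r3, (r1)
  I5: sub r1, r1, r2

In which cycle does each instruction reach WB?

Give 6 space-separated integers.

I0 add r3 <- r1,r1: IF@1 ID@2 stall=0 (-) EX@3 MEM@4 WB@5
I1 sub r3 <- r1,r5: IF@2 ID@3 stall=0 (-) EX@4 MEM@5 WB@6
I2 ld r4 <- r5: IF@3 ID@4 stall=0 (-) EX@5 MEM@6 WB@7
I3 sub r5 <- r3,r4: IF@4 ID@5 stall=2 (RAW on I2.r4 (WB@7)) EX@8 MEM@9 WB@10
I4 ld r3 <- r1: IF@5 ID@8 stall=0 (-) EX@9 MEM@10 WB@11
I5 sub r1 <- r1,r2: IF@8 ID@9 stall=0 (-) EX@10 MEM@11 WB@12

Answer: 5 6 7 10 11 12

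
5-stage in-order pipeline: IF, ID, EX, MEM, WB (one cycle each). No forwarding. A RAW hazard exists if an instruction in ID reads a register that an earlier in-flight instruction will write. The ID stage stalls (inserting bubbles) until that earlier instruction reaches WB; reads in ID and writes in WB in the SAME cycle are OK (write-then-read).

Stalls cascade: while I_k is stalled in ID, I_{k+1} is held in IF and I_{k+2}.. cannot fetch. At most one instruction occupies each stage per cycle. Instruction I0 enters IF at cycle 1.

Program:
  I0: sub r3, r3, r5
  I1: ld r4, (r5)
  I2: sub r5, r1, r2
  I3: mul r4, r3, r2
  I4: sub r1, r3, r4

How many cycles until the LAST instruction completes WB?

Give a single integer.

Answer: 11

Derivation:
I0 sub r3 <- r3,r5: IF@1 ID@2 stall=0 (-) EX@3 MEM@4 WB@5
I1 ld r4 <- r5: IF@2 ID@3 stall=0 (-) EX@4 MEM@5 WB@6
I2 sub r5 <- r1,r2: IF@3 ID@4 stall=0 (-) EX@5 MEM@6 WB@7
I3 mul r4 <- r3,r2: IF@4 ID@5 stall=0 (-) EX@6 MEM@7 WB@8
I4 sub r1 <- r3,r4: IF@5 ID@6 stall=2 (RAW on I3.r4 (WB@8)) EX@9 MEM@10 WB@11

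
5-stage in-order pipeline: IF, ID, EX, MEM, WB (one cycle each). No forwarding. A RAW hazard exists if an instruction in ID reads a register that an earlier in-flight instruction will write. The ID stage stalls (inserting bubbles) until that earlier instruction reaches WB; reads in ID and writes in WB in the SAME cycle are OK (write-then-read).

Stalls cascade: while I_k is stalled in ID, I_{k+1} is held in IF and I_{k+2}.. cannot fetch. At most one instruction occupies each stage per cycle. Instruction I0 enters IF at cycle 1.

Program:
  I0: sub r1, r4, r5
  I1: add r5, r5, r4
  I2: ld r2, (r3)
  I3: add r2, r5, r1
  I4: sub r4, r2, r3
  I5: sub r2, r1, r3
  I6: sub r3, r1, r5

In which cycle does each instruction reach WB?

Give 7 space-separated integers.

Answer: 5 6 7 9 12 13 14

Derivation:
I0 sub r1 <- r4,r5: IF@1 ID@2 stall=0 (-) EX@3 MEM@4 WB@5
I1 add r5 <- r5,r4: IF@2 ID@3 stall=0 (-) EX@4 MEM@5 WB@6
I2 ld r2 <- r3: IF@3 ID@4 stall=0 (-) EX@5 MEM@6 WB@7
I3 add r2 <- r5,r1: IF@4 ID@5 stall=1 (RAW on I1.r5 (WB@6)) EX@7 MEM@8 WB@9
I4 sub r4 <- r2,r3: IF@5 ID@7 stall=2 (RAW on I3.r2 (WB@9)) EX@10 MEM@11 WB@12
I5 sub r2 <- r1,r3: IF@7 ID@10 stall=0 (-) EX@11 MEM@12 WB@13
I6 sub r3 <- r1,r5: IF@10 ID@11 stall=0 (-) EX@12 MEM@13 WB@14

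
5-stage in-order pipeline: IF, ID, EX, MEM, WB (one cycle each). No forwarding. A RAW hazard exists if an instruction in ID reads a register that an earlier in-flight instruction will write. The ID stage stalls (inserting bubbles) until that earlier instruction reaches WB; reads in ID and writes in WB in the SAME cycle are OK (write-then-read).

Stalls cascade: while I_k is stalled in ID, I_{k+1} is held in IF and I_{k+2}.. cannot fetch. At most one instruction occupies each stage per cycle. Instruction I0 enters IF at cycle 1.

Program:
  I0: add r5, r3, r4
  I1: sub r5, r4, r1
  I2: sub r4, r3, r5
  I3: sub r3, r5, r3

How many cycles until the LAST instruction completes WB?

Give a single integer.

I0 add r5 <- r3,r4: IF@1 ID@2 stall=0 (-) EX@3 MEM@4 WB@5
I1 sub r5 <- r4,r1: IF@2 ID@3 stall=0 (-) EX@4 MEM@5 WB@6
I2 sub r4 <- r3,r5: IF@3 ID@4 stall=2 (RAW on I1.r5 (WB@6)) EX@7 MEM@8 WB@9
I3 sub r3 <- r5,r3: IF@4 ID@7 stall=0 (-) EX@8 MEM@9 WB@10

Answer: 10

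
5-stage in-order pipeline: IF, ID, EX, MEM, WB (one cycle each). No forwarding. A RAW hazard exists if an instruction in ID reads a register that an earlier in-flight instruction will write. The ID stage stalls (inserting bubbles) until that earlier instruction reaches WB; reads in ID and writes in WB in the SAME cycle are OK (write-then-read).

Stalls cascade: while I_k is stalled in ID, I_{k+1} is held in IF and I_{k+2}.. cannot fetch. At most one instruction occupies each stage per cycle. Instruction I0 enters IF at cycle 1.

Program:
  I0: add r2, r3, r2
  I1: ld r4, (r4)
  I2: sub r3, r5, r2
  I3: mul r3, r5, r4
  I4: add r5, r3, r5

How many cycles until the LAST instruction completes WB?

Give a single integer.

Answer: 12

Derivation:
I0 add r2 <- r3,r2: IF@1 ID@2 stall=0 (-) EX@3 MEM@4 WB@5
I1 ld r4 <- r4: IF@2 ID@3 stall=0 (-) EX@4 MEM@5 WB@6
I2 sub r3 <- r5,r2: IF@3 ID@4 stall=1 (RAW on I0.r2 (WB@5)) EX@6 MEM@7 WB@8
I3 mul r3 <- r5,r4: IF@4 ID@6 stall=0 (-) EX@7 MEM@8 WB@9
I4 add r5 <- r3,r5: IF@6 ID@7 stall=2 (RAW on I3.r3 (WB@9)) EX@10 MEM@11 WB@12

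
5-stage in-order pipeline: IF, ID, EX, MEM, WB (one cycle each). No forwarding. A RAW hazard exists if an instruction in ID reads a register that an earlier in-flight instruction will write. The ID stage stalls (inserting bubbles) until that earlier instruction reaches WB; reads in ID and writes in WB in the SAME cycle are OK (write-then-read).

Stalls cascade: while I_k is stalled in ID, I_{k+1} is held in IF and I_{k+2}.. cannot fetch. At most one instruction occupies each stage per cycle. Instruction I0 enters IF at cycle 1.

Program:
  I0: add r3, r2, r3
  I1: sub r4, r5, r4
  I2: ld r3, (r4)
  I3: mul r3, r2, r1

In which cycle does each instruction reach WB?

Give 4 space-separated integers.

Answer: 5 6 9 10

Derivation:
I0 add r3 <- r2,r3: IF@1 ID@2 stall=0 (-) EX@3 MEM@4 WB@5
I1 sub r4 <- r5,r4: IF@2 ID@3 stall=0 (-) EX@4 MEM@5 WB@6
I2 ld r3 <- r4: IF@3 ID@4 stall=2 (RAW on I1.r4 (WB@6)) EX@7 MEM@8 WB@9
I3 mul r3 <- r2,r1: IF@4 ID@7 stall=0 (-) EX@8 MEM@9 WB@10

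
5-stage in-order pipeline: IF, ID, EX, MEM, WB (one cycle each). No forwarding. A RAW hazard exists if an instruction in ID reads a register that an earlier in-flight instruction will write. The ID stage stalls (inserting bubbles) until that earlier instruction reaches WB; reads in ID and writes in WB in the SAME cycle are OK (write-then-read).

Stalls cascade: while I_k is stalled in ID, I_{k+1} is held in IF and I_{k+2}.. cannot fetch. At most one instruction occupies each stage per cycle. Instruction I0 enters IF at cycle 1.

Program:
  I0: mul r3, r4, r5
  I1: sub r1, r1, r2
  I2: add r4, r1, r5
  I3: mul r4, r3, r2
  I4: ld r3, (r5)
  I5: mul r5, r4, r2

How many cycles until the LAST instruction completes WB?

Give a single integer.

Answer: 13

Derivation:
I0 mul r3 <- r4,r5: IF@1 ID@2 stall=0 (-) EX@3 MEM@4 WB@5
I1 sub r1 <- r1,r2: IF@2 ID@3 stall=0 (-) EX@4 MEM@5 WB@6
I2 add r4 <- r1,r5: IF@3 ID@4 stall=2 (RAW on I1.r1 (WB@6)) EX@7 MEM@8 WB@9
I3 mul r4 <- r3,r2: IF@4 ID@7 stall=0 (-) EX@8 MEM@9 WB@10
I4 ld r3 <- r5: IF@7 ID@8 stall=0 (-) EX@9 MEM@10 WB@11
I5 mul r5 <- r4,r2: IF@8 ID@9 stall=1 (RAW on I3.r4 (WB@10)) EX@11 MEM@12 WB@13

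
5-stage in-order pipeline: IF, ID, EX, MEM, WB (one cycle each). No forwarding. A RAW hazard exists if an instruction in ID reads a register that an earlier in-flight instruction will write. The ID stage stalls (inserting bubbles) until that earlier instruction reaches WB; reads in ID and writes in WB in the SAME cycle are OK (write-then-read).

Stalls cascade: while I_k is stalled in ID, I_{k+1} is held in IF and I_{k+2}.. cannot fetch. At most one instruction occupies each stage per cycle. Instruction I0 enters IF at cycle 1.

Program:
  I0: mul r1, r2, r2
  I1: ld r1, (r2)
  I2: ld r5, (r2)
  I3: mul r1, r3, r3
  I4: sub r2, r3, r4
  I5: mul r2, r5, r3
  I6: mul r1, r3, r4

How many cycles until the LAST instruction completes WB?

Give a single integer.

I0 mul r1 <- r2,r2: IF@1 ID@2 stall=0 (-) EX@3 MEM@4 WB@5
I1 ld r1 <- r2: IF@2 ID@3 stall=0 (-) EX@4 MEM@5 WB@6
I2 ld r5 <- r2: IF@3 ID@4 stall=0 (-) EX@5 MEM@6 WB@7
I3 mul r1 <- r3,r3: IF@4 ID@5 stall=0 (-) EX@6 MEM@7 WB@8
I4 sub r2 <- r3,r4: IF@5 ID@6 stall=0 (-) EX@7 MEM@8 WB@9
I5 mul r2 <- r5,r3: IF@6 ID@7 stall=0 (-) EX@8 MEM@9 WB@10
I6 mul r1 <- r3,r4: IF@7 ID@8 stall=0 (-) EX@9 MEM@10 WB@11

Answer: 11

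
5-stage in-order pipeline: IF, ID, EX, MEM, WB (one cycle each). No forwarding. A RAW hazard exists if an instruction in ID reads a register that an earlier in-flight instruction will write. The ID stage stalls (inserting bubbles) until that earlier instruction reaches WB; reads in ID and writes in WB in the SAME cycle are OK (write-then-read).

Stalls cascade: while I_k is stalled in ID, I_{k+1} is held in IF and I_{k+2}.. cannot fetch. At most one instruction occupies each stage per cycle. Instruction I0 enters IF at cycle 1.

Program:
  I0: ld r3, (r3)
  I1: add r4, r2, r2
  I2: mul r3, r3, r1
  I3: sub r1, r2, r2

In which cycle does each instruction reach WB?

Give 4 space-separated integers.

Answer: 5 6 8 9

Derivation:
I0 ld r3 <- r3: IF@1 ID@2 stall=0 (-) EX@3 MEM@4 WB@5
I1 add r4 <- r2,r2: IF@2 ID@3 stall=0 (-) EX@4 MEM@5 WB@6
I2 mul r3 <- r3,r1: IF@3 ID@4 stall=1 (RAW on I0.r3 (WB@5)) EX@6 MEM@7 WB@8
I3 sub r1 <- r2,r2: IF@4 ID@6 stall=0 (-) EX@7 MEM@8 WB@9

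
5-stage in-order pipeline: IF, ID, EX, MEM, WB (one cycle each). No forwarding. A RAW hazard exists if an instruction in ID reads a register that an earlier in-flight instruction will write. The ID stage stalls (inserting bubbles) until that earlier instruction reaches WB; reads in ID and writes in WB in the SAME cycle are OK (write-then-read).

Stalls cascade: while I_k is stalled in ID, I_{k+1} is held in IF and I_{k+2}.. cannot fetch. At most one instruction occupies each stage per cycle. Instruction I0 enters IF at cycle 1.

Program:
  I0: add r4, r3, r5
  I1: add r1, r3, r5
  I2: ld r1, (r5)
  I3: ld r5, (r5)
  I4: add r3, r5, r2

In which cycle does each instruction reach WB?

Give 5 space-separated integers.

Answer: 5 6 7 8 11

Derivation:
I0 add r4 <- r3,r5: IF@1 ID@2 stall=0 (-) EX@3 MEM@4 WB@5
I1 add r1 <- r3,r5: IF@2 ID@3 stall=0 (-) EX@4 MEM@5 WB@6
I2 ld r1 <- r5: IF@3 ID@4 stall=0 (-) EX@5 MEM@6 WB@7
I3 ld r5 <- r5: IF@4 ID@5 stall=0 (-) EX@6 MEM@7 WB@8
I4 add r3 <- r5,r2: IF@5 ID@6 stall=2 (RAW on I3.r5 (WB@8)) EX@9 MEM@10 WB@11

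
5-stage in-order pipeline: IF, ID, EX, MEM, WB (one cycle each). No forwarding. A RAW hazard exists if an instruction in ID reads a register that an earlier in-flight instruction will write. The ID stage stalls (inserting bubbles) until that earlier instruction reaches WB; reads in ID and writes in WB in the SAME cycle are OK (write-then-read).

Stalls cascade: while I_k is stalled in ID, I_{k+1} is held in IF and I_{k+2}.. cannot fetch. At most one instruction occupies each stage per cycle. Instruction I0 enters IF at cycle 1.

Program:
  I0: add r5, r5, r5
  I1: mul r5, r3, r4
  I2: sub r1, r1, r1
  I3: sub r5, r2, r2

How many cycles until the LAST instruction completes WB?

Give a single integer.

I0 add r5 <- r5,r5: IF@1 ID@2 stall=0 (-) EX@3 MEM@4 WB@5
I1 mul r5 <- r3,r4: IF@2 ID@3 stall=0 (-) EX@4 MEM@5 WB@6
I2 sub r1 <- r1,r1: IF@3 ID@4 stall=0 (-) EX@5 MEM@6 WB@7
I3 sub r5 <- r2,r2: IF@4 ID@5 stall=0 (-) EX@6 MEM@7 WB@8

Answer: 8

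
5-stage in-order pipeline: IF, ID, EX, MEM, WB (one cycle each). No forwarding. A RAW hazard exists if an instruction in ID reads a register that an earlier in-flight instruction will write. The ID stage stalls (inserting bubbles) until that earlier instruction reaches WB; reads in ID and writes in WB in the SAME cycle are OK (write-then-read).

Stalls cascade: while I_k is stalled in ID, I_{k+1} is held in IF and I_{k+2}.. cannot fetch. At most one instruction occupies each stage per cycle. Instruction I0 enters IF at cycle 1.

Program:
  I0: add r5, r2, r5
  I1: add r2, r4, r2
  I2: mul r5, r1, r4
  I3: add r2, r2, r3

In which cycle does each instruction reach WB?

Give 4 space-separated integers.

Answer: 5 6 7 9

Derivation:
I0 add r5 <- r2,r5: IF@1 ID@2 stall=0 (-) EX@3 MEM@4 WB@5
I1 add r2 <- r4,r2: IF@2 ID@3 stall=0 (-) EX@4 MEM@5 WB@6
I2 mul r5 <- r1,r4: IF@3 ID@4 stall=0 (-) EX@5 MEM@6 WB@7
I3 add r2 <- r2,r3: IF@4 ID@5 stall=1 (RAW on I1.r2 (WB@6)) EX@7 MEM@8 WB@9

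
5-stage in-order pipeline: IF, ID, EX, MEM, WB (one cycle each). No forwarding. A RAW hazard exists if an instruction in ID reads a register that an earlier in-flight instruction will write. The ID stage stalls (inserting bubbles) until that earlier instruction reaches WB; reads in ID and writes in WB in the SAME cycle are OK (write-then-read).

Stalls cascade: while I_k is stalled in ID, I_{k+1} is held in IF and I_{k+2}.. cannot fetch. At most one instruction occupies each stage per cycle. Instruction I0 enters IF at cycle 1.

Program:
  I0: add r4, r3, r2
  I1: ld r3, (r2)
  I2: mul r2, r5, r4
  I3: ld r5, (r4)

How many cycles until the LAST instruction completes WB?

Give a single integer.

Answer: 9

Derivation:
I0 add r4 <- r3,r2: IF@1 ID@2 stall=0 (-) EX@3 MEM@4 WB@5
I1 ld r3 <- r2: IF@2 ID@3 stall=0 (-) EX@4 MEM@5 WB@6
I2 mul r2 <- r5,r4: IF@3 ID@4 stall=1 (RAW on I0.r4 (WB@5)) EX@6 MEM@7 WB@8
I3 ld r5 <- r4: IF@4 ID@6 stall=0 (-) EX@7 MEM@8 WB@9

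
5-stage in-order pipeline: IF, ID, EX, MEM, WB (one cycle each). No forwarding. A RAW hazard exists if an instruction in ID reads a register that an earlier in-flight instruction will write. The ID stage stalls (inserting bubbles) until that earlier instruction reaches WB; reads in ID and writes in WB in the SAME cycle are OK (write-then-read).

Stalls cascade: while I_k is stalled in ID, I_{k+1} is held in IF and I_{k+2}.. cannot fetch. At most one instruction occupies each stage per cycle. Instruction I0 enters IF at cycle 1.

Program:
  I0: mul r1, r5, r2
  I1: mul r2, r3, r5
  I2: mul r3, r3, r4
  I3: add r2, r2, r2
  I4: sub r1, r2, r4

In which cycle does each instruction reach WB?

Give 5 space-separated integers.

Answer: 5 6 7 9 12

Derivation:
I0 mul r1 <- r5,r2: IF@1 ID@2 stall=0 (-) EX@3 MEM@4 WB@5
I1 mul r2 <- r3,r5: IF@2 ID@3 stall=0 (-) EX@4 MEM@5 WB@6
I2 mul r3 <- r3,r4: IF@3 ID@4 stall=0 (-) EX@5 MEM@6 WB@7
I3 add r2 <- r2,r2: IF@4 ID@5 stall=1 (RAW on I1.r2 (WB@6)) EX@7 MEM@8 WB@9
I4 sub r1 <- r2,r4: IF@5 ID@7 stall=2 (RAW on I3.r2 (WB@9)) EX@10 MEM@11 WB@12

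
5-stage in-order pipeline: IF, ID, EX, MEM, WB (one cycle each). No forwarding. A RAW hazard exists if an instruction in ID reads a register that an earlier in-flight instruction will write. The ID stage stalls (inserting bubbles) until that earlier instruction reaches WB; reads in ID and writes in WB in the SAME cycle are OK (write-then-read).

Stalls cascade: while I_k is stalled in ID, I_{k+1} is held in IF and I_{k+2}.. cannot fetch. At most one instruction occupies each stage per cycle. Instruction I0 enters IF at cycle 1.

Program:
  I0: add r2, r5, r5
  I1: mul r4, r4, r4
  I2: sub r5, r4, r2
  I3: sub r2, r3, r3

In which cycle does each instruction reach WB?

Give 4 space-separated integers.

Answer: 5 6 9 10

Derivation:
I0 add r2 <- r5,r5: IF@1 ID@2 stall=0 (-) EX@3 MEM@4 WB@5
I1 mul r4 <- r4,r4: IF@2 ID@3 stall=0 (-) EX@4 MEM@5 WB@6
I2 sub r5 <- r4,r2: IF@3 ID@4 stall=2 (RAW on I1.r4 (WB@6)) EX@7 MEM@8 WB@9
I3 sub r2 <- r3,r3: IF@4 ID@7 stall=0 (-) EX@8 MEM@9 WB@10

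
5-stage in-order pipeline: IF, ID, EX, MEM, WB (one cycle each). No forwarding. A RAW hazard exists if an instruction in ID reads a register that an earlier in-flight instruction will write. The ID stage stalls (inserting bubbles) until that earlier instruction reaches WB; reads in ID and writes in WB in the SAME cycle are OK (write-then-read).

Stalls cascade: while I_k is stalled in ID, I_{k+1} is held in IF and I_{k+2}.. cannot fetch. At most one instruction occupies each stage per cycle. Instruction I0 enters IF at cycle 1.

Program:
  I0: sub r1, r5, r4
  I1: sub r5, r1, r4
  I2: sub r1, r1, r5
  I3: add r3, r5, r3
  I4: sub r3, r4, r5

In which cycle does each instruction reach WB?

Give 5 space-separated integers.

I0 sub r1 <- r5,r4: IF@1 ID@2 stall=0 (-) EX@3 MEM@4 WB@5
I1 sub r5 <- r1,r4: IF@2 ID@3 stall=2 (RAW on I0.r1 (WB@5)) EX@6 MEM@7 WB@8
I2 sub r1 <- r1,r5: IF@3 ID@6 stall=2 (RAW on I1.r5 (WB@8)) EX@9 MEM@10 WB@11
I3 add r3 <- r5,r3: IF@6 ID@9 stall=0 (-) EX@10 MEM@11 WB@12
I4 sub r3 <- r4,r5: IF@9 ID@10 stall=0 (-) EX@11 MEM@12 WB@13

Answer: 5 8 11 12 13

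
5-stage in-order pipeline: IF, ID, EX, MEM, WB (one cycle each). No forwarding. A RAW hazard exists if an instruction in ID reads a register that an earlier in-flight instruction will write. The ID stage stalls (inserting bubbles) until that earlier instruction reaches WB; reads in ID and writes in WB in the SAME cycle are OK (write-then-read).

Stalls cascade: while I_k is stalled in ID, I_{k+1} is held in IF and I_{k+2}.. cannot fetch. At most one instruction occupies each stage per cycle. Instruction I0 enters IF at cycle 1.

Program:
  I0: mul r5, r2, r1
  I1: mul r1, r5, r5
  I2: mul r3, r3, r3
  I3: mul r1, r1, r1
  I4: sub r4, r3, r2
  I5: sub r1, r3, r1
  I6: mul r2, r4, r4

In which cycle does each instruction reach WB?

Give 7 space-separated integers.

Answer: 5 8 9 11 12 14 15

Derivation:
I0 mul r5 <- r2,r1: IF@1 ID@2 stall=0 (-) EX@3 MEM@4 WB@5
I1 mul r1 <- r5,r5: IF@2 ID@3 stall=2 (RAW on I0.r5 (WB@5)) EX@6 MEM@7 WB@8
I2 mul r3 <- r3,r3: IF@3 ID@6 stall=0 (-) EX@7 MEM@8 WB@9
I3 mul r1 <- r1,r1: IF@6 ID@7 stall=1 (RAW on I1.r1 (WB@8)) EX@9 MEM@10 WB@11
I4 sub r4 <- r3,r2: IF@7 ID@9 stall=0 (-) EX@10 MEM@11 WB@12
I5 sub r1 <- r3,r1: IF@9 ID@10 stall=1 (RAW on I3.r1 (WB@11)) EX@12 MEM@13 WB@14
I6 mul r2 <- r4,r4: IF@10 ID@12 stall=0 (-) EX@13 MEM@14 WB@15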